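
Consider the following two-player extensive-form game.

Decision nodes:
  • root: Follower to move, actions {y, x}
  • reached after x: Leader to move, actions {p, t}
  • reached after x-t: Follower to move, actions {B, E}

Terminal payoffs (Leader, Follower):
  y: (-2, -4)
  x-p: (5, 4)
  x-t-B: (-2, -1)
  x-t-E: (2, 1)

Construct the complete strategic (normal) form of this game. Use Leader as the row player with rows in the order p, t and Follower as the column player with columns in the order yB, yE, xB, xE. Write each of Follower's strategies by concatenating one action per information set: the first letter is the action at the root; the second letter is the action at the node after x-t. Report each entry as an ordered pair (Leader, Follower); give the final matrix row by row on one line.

p: (-2,-4) (-2,-4) (5,4) (5,4) | t: (-2,-4) (-2,-4) (-2,-1) (2,1)

Row p: yB→(-2,-4), yE→(-2,-4), xB→(5,4), xE→(5,4)
Row t: yB→(-2,-4), yE→(-2,-4), xB→(-2,-1), xE→(2,1)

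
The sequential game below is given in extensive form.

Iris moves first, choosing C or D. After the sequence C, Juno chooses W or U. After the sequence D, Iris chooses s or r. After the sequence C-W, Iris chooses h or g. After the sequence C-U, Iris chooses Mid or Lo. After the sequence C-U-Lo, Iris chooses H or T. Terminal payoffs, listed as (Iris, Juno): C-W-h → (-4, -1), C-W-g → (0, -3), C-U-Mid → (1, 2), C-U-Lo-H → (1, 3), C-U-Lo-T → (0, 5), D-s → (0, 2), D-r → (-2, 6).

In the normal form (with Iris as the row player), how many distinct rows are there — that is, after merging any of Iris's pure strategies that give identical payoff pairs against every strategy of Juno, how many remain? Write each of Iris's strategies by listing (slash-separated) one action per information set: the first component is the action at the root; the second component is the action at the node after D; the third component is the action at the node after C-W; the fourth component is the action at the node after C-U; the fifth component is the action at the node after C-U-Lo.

8

Iris has 32 pure strategies: C/s/h/Mid/H, C/s/h/Mid/T, C/s/h/Lo/H, C/s/h/Lo/T, C/s/g/Mid/H, C/s/g/Mid/T, C/s/g/Lo/H, C/s/g/Lo/T, C/r/h/Mid/H, C/r/h/Mid/T, C/r/h/Lo/H, C/r/h/Lo/T, C/r/g/Mid/H, C/r/g/Mid/T, C/r/g/Lo/H, C/r/g/Lo/T, D/s/h/Mid/H, D/s/h/Mid/T, D/s/h/Lo/H, D/s/h/Lo/T, D/s/g/Mid/H, D/s/g/Mid/T, D/s/g/Lo/H, D/s/g/Lo/T, D/r/h/Mid/H, D/r/h/Mid/T, D/r/h/Lo/H, D/r/h/Lo/T, D/r/g/Mid/H, D/r/g/Mid/T, D/r/g/Lo/H, D/r/g/Lo/T. Columns: W, U.
{C/s/h/Mid/H, C/s/h/Mid/T, C/r/h/Mid/H, C/r/h/Mid/T} → row (-4,-1) (1,2)
{C/s/h/Lo/H, C/r/h/Lo/H} → row (-4,-1) (1,3)
{C/s/h/Lo/T, C/r/h/Lo/T} → row (-4,-1) (0,5)
{C/s/g/Mid/H, C/s/g/Mid/T, C/r/g/Mid/H, C/r/g/Mid/T} → row (0,-3) (1,2)
{C/s/g/Lo/H, C/r/g/Lo/H} → row (0,-3) (1,3)
{C/s/g/Lo/T, C/r/g/Lo/T} → row (0,-3) (0,5)
{D/s/h/Mid/H, D/s/h/Mid/T, D/s/h/Lo/H, D/s/h/Lo/T, D/s/g/Mid/H, D/s/g/Mid/T, D/s/g/Lo/H, D/s/g/Lo/T} → row (0,2) (0,2)
{D/r/h/Mid/H, D/r/h/Mid/T, D/r/h/Lo/H, D/r/h/Lo/T, D/r/g/Mid/H, D/r/g/Mid/T, D/r/g/Lo/H, D/r/g/Lo/T} → row (-2,6) (-2,6)
That's 8 distinct rows out of 32 strategies.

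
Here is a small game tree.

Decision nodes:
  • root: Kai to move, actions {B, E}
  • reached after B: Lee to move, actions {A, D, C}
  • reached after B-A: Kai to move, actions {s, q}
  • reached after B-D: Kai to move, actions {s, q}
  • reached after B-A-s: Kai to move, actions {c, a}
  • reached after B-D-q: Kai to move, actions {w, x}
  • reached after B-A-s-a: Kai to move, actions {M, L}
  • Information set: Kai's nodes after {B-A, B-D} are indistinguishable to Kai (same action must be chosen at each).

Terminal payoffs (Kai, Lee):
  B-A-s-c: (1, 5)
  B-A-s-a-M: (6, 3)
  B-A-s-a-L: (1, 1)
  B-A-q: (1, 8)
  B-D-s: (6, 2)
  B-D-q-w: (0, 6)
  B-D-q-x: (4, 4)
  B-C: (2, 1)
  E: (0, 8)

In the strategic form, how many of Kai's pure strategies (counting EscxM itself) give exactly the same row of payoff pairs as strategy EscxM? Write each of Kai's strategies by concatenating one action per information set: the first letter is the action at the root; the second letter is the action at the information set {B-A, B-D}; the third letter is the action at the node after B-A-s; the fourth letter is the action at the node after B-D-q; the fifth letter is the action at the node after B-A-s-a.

Row for EscxM (columns A, D, C): (0,8) (0,8) (0,8).
Under EscxM, Kai's choice at the information set {B-A, B-D} and at the node after B-A-s and at the node after B-D-q and at the node after B-A-s-a can never be reached regardless of what Lee does, so varying those choices leaves every outcome unchanged.
Holding the reachable choices fixed and varying the unreachable ones freely already gives 2 × 2 × 2 × 2 = 16 equivalent strategies.
No other strategy reproduces this row, so those 16 are the full class: EscwM, EscwL, EscxM, EscxL, EsawM, EsawL, EsaxM, EsaxL, EqcwM, EqcwL, EqcxM, EqcxL, EqawM, EqawL, EqaxM, EqaxL.

16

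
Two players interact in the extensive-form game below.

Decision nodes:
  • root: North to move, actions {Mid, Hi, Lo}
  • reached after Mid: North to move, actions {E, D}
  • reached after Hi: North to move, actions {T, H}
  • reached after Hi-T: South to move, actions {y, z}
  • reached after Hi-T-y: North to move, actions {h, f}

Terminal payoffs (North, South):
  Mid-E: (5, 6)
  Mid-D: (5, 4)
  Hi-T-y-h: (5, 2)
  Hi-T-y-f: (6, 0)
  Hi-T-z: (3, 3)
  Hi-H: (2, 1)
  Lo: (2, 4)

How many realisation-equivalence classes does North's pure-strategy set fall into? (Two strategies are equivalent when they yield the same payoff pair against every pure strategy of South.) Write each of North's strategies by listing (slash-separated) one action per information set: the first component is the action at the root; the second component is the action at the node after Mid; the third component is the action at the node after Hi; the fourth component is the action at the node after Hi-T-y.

North has 24 pure strategies: Mid/E/T/h, Mid/E/T/f, Mid/E/H/h, Mid/E/H/f, Mid/D/T/h, Mid/D/T/f, Mid/D/H/h, Mid/D/H/f, Hi/E/T/h, Hi/E/T/f, Hi/E/H/h, Hi/E/H/f, Hi/D/T/h, Hi/D/T/f, Hi/D/H/h, Hi/D/H/f, Lo/E/T/h, Lo/E/T/f, Lo/E/H/h, Lo/E/H/f, Lo/D/T/h, Lo/D/T/f, Lo/D/H/h, Lo/D/H/f. Columns: y, z.
{Mid/E/T/h, Mid/E/T/f, Mid/E/H/h, Mid/E/H/f} → row (5,6) (5,6)
{Mid/D/T/h, Mid/D/T/f, Mid/D/H/h, Mid/D/H/f} → row (5,4) (5,4)
{Hi/E/T/h, Hi/D/T/h} → row (5,2) (3,3)
{Hi/E/T/f, Hi/D/T/f} → row (6,0) (3,3)
{Hi/E/H/h, Hi/E/H/f, Hi/D/H/h, Hi/D/H/f} → row (2,1) (2,1)
{Lo/E/T/h, Lo/E/T/f, Lo/E/H/h, Lo/E/H/f, Lo/D/T/h, Lo/D/T/f, Lo/D/H/h, Lo/D/H/f} → row (2,4) (2,4)
That's 6 distinct rows out of 24 strategies.

6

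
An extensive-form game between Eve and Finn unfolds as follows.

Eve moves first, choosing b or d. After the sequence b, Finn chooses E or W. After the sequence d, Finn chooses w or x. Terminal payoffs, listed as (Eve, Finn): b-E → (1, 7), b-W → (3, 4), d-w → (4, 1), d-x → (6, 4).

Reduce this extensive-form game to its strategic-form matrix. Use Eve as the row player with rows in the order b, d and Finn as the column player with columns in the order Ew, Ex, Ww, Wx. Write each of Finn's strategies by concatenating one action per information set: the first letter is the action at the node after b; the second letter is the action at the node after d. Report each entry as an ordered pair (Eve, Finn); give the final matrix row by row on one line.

           Ew       Ex       Ww       Wx
   b    (1,7)    (1,7)    (3,4)    (3,4)
   d    (4,1)    (6,4)    (4,1)    (6,4)

b: (1,7) (1,7) (3,4) (3,4) | d: (4,1) (6,4) (4,1) (6,4)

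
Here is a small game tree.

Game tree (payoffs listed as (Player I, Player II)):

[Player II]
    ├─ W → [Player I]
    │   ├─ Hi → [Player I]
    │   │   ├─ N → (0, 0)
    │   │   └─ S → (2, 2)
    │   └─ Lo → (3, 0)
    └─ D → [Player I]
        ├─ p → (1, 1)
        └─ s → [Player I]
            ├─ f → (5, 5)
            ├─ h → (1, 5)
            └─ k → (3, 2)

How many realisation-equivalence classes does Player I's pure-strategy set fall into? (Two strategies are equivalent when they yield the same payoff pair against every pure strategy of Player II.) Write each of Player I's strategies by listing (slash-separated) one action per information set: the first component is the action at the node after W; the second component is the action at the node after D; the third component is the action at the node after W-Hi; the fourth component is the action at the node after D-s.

Player I has 24 pure strategies: Hi/p/N/f, Hi/p/N/h, Hi/p/N/k, Hi/p/S/f, Hi/p/S/h, Hi/p/S/k, Hi/s/N/f, Hi/s/N/h, Hi/s/N/k, Hi/s/S/f, Hi/s/S/h, Hi/s/S/k, Lo/p/N/f, Lo/p/N/h, Lo/p/N/k, Lo/p/S/f, Lo/p/S/h, Lo/p/S/k, Lo/s/N/f, Lo/s/N/h, Lo/s/N/k, Lo/s/S/f, Lo/s/S/h, Lo/s/S/k. Columns: W, D.
{Hi/p/N/f, Hi/p/N/h, Hi/p/N/k} → row (0,0) (1,1)
{Hi/p/S/f, Hi/p/S/h, Hi/p/S/k} → row (2,2) (1,1)
{Hi/s/N/f} → row (0,0) (5,5)
{Hi/s/N/h} → row (0,0) (1,5)
{Hi/s/N/k} → row (0,0) (3,2)
{Hi/s/S/f} → row (2,2) (5,5)
{Hi/s/S/h} → row (2,2) (1,5)
{Hi/s/S/k} → row (2,2) (3,2)
{Lo/p/N/f, Lo/p/N/h, Lo/p/N/k, Lo/p/S/f, Lo/p/S/h, Lo/p/S/k} → row (3,0) (1,1)
{Lo/s/N/f, Lo/s/S/f} → row (3,0) (5,5)
{Lo/s/N/h, Lo/s/S/h} → row (3,0) (1,5)
{Lo/s/N/k, Lo/s/S/k} → row (3,0) (3,2)
That's 12 distinct rows out of 24 strategies.

12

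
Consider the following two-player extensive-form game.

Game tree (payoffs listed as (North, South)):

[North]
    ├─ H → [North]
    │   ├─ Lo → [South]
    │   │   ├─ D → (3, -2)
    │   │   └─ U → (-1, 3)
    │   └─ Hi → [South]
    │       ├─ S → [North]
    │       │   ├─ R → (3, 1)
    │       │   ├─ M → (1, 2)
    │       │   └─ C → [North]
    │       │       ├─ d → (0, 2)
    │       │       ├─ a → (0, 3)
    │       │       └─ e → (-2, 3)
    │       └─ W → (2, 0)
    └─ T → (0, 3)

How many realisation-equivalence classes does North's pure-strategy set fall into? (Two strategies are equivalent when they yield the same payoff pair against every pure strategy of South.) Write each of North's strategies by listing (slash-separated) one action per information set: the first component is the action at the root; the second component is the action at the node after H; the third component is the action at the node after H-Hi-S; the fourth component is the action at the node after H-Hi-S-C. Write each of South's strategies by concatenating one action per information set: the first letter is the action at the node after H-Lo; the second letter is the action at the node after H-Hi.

North has 36 pure strategies: H/Lo/R/d, H/Lo/R/a, H/Lo/R/e, H/Lo/M/d, H/Lo/M/a, H/Lo/M/e, H/Lo/C/d, H/Lo/C/a, H/Lo/C/e, H/Hi/R/d, H/Hi/R/a, H/Hi/R/e, H/Hi/M/d, H/Hi/M/a, H/Hi/M/e, H/Hi/C/d, H/Hi/C/a, H/Hi/C/e, T/Lo/R/d, T/Lo/R/a, T/Lo/R/e, T/Lo/M/d, T/Lo/M/a, T/Lo/M/e, T/Lo/C/d, T/Lo/C/a, T/Lo/C/e, T/Hi/R/d, T/Hi/R/a, T/Hi/R/e, T/Hi/M/d, T/Hi/M/a, T/Hi/M/e, T/Hi/C/d, T/Hi/C/a, T/Hi/C/e. Columns: DS, DW, US, UW.
{H/Lo/R/d, H/Lo/R/a, H/Lo/R/e, H/Lo/M/d, H/Lo/M/a, H/Lo/M/e, H/Lo/C/d, H/Lo/C/a, H/Lo/C/e} → row (3,-2) (3,-2) (-1,3) (-1,3)
{H/Hi/R/d, H/Hi/R/a, H/Hi/R/e} → row (3,1) (2,0) (3,1) (2,0)
{H/Hi/M/d, H/Hi/M/a, H/Hi/M/e} → row (1,2) (2,0) (1,2) (2,0)
{H/Hi/C/d} → row (0,2) (2,0) (0,2) (2,0)
{H/Hi/C/a} → row (0,3) (2,0) (0,3) (2,0)
{H/Hi/C/e} → row (-2,3) (2,0) (-2,3) (2,0)
{T/Lo/R/d, T/Lo/R/a, T/Lo/R/e, T/Lo/M/d, T/Lo/M/a, T/Lo/M/e, T/Lo/C/d, T/Lo/C/a, T/Lo/C/e, T/Hi/R/d, T/Hi/R/a, T/Hi/R/e, T/Hi/M/d, T/Hi/M/a, T/Hi/M/e, T/Hi/C/d, T/Hi/C/a, T/Hi/C/e} → row (0,3) (0,3) (0,3) (0,3)
That's 7 distinct rows out of 36 strategies.

7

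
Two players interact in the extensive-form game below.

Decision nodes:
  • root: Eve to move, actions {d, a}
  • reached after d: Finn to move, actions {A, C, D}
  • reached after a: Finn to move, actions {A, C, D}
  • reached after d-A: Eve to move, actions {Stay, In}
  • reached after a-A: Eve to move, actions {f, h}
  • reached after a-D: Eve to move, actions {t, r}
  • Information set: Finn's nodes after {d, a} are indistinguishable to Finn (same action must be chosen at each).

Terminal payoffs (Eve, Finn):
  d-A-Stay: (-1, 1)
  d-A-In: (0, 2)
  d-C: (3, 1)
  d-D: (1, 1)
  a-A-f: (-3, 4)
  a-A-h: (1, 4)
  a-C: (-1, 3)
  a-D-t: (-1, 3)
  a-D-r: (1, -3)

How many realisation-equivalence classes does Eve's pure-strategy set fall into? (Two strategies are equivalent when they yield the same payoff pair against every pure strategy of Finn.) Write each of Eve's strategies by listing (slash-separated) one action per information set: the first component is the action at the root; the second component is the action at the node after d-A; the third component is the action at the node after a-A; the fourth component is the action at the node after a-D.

6

Eve has 16 pure strategies: d/Stay/f/t, d/Stay/f/r, d/Stay/h/t, d/Stay/h/r, d/In/f/t, d/In/f/r, d/In/h/t, d/In/h/r, a/Stay/f/t, a/Stay/f/r, a/Stay/h/t, a/Stay/h/r, a/In/f/t, a/In/f/r, a/In/h/t, a/In/h/r. Columns: A, C, D.
{d/Stay/f/t, d/Stay/f/r, d/Stay/h/t, d/Stay/h/r} → row (-1,1) (3,1) (1,1)
{d/In/f/t, d/In/f/r, d/In/h/t, d/In/h/r} → row (0,2) (3,1) (1,1)
{a/Stay/f/t, a/In/f/t} → row (-3,4) (-1,3) (-1,3)
{a/Stay/f/r, a/In/f/r} → row (-3,4) (-1,3) (1,-3)
{a/Stay/h/t, a/In/h/t} → row (1,4) (-1,3) (-1,3)
{a/Stay/h/r, a/In/h/r} → row (1,4) (-1,3) (1,-3)
That's 6 distinct rows out of 16 strategies.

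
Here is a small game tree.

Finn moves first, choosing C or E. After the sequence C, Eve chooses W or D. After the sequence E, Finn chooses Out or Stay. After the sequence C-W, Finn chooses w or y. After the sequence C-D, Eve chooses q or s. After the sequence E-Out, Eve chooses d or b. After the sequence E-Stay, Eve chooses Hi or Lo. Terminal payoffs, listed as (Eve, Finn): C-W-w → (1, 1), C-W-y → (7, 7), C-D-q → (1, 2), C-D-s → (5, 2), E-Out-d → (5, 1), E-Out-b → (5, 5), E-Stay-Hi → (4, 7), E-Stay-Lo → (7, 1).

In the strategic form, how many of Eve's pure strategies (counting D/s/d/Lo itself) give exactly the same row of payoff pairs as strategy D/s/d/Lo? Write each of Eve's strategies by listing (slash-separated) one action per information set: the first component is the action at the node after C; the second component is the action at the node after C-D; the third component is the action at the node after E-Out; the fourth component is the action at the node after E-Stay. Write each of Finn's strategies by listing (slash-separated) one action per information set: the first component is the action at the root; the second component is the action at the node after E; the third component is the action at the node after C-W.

1

Row for D/s/d/Lo (columns C/Out/w, C/Out/y, C/Stay/w, C/Stay/y, E/Out/w, E/Out/y, E/Stay/w, E/Stay/y): (5,2) (5,2) (5,2) (5,2) (5,1) (5,1) (7,1) (7,1).
Every one of Eve's information sets is on the play path for some reply by Finn when Eve follows D/s/d/Lo.
Changing the action at any of them therefore changes at least one column, so only D/s/d/Lo itself gives this row.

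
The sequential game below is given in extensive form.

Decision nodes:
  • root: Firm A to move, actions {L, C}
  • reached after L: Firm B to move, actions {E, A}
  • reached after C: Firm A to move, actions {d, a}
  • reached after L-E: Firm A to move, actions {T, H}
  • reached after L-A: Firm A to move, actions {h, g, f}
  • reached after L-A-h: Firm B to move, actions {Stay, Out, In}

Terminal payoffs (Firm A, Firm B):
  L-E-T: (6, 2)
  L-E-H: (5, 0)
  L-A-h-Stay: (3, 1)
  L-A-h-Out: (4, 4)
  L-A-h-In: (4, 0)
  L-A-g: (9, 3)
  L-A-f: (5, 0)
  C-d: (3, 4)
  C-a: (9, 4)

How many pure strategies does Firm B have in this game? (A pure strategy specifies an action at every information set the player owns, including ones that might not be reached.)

Firm B owns the node after L with actions {E, A} — two choices.
Firm B owns the node after L-A-h with actions {Stay, Out, In} — three choices.
A pure strategy fixes one action at each information set independently, so the count is the product 2 × 3 = 6.
(For reference, Firm A has 24 pure strategies, giving a 6×24 normal-form matrix.)

6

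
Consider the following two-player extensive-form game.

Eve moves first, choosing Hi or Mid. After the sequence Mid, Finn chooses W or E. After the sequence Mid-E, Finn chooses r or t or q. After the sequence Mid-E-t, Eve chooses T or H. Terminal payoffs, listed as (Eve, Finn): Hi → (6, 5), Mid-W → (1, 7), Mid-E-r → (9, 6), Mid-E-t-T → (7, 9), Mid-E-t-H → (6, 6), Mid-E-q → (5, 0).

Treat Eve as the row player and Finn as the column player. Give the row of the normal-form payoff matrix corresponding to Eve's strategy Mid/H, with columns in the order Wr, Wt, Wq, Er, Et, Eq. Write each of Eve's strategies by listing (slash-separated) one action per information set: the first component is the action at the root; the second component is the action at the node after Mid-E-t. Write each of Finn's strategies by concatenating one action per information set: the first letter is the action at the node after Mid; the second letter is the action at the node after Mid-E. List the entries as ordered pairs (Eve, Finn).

vs Wr: Eve plays Mid → Finn plays W at [Mid] → (1, 7)
vs Wt: Eve plays Mid → Finn plays W at [Mid] → (1, 7)
vs Wq: Eve plays Mid → Finn plays W at [Mid] → (1, 7)
vs Er: Eve plays Mid → Finn plays E at [Mid] → Finn plays r at [Mid-E] → (9, 6)
vs Et: Eve plays Mid → Finn plays E at [Mid] → Finn plays t at [Mid-E] → Eve plays H at [Mid-E-t] → (6, 6)
vs Eq: Eve plays Mid → Finn plays E at [Mid] → Finn plays q at [Mid-E] → (5, 0)

(1,7) (1,7) (1,7) (9,6) (6,6) (5,0)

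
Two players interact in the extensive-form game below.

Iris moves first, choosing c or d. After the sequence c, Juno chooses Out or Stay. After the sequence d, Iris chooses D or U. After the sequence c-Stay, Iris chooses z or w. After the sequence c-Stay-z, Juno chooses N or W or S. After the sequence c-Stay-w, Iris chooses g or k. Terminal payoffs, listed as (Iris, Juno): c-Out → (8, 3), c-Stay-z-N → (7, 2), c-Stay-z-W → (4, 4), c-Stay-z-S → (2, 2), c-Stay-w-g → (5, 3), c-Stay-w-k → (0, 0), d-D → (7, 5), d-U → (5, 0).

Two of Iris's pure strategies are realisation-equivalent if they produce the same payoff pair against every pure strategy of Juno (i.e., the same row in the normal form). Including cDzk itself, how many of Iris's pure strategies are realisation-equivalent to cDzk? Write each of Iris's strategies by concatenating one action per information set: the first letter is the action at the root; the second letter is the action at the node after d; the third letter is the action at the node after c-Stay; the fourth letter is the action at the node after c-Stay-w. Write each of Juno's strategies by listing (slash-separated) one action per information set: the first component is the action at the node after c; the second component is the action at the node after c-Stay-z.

4

Row for cDzk (columns Out/N, Out/W, Out/S, Stay/N, Stay/W, Stay/S): (8,3) (8,3) (8,3) (7,2) (4,4) (2,2).
Under cDzk, Iris's choice at the node after d and at the node after c-Stay-w can never be reached regardless of what Juno does, so varying those choices leaves every outcome unchanged.
Holding the reachable choices fixed and varying the unreachable ones freely already gives 2 × 2 = 4 equivalent strategies.
No other strategy reproduces this row, so those 4 are the full class: cDzg, cDzk, cUzg, cUzk.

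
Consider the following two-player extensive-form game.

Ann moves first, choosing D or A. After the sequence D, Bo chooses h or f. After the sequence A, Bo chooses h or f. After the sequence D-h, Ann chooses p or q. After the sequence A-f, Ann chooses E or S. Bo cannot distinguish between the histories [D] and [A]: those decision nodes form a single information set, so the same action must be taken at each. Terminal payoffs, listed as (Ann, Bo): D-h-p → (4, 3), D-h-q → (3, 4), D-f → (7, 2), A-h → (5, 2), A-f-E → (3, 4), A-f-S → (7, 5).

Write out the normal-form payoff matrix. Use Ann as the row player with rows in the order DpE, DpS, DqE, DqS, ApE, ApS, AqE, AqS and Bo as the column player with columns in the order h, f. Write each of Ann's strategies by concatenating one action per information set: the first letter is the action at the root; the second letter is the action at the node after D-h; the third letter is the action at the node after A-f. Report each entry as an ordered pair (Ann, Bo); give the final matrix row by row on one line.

            h        f
 DpE    (4,3)    (7,2)
 DpS    (4,3)    (7,2)
 DqE    (3,4)    (7,2)
 DqS    (3,4)    (7,2)
 ApE    (5,2)    (3,4)
 ApS    (5,2)    (7,5)
 AqE    (5,2)    (3,4)
 AqS    (5,2)    (7,5)

DpE: (4,3) (7,2) | DpS: (4,3) (7,2) | DqE: (3,4) (7,2) | DqS: (3,4) (7,2) | ApE: (5,2) (3,4) | ApS: (5,2) (7,5) | AqE: (5,2) (3,4) | AqS: (5,2) (7,5)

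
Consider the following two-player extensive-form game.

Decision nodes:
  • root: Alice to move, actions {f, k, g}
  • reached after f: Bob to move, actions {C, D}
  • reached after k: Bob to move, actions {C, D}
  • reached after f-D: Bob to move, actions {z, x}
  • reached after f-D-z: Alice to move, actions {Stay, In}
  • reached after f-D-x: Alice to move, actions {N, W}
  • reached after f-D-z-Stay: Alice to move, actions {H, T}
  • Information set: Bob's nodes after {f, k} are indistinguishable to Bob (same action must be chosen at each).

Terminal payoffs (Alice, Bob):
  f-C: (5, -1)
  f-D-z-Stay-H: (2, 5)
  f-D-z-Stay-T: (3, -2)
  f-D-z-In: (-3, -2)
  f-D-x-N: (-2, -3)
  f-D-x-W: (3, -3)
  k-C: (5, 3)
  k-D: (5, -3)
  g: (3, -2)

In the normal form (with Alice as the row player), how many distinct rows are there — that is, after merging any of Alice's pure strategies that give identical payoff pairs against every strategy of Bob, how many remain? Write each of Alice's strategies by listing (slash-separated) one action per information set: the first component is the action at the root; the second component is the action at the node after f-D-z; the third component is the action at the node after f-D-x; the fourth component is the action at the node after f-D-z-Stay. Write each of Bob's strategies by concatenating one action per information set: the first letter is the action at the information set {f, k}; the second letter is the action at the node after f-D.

Alice has 24 pure strategies: f/Stay/N/H, f/Stay/N/T, f/Stay/W/H, f/Stay/W/T, f/In/N/H, f/In/N/T, f/In/W/H, f/In/W/T, k/Stay/N/H, k/Stay/N/T, k/Stay/W/H, k/Stay/W/T, k/In/N/H, k/In/N/T, k/In/W/H, k/In/W/T, g/Stay/N/H, g/Stay/N/T, g/Stay/W/H, g/Stay/W/T, g/In/N/H, g/In/N/T, g/In/W/H, g/In/W/T. Columns: Cz, Cx, Dz, Dx.
{f/Stay/N/H} → row (5,-1) (5,-1) (2,5) (-2,-3)
{f/Stay/N/T} → row (5,-1) (5,-1) (3,-2) (-2,-3)
{f/Stay/W/H} → row (5,-1) (5,-1) (2,5) (3,-3)
{f/Stay/W/T} → row (5,-1) (5,-1) (3,-2) (3,-3)
{f/In/N/H, f/In/N/T} → row (5,-1) (5,-1) (-3,-2) (-2,-3)
{f/In/W/H, f/In/W/T} → row (5,-1) (5,-1) (-3,-2) (3,-3)
{k/Stay/N/H, k/Stay/N/T, k/Stay/W/H, k/Stay/W/T, k/In/N/H, k/In/N/T, k/In/W/H, k/In/W/T} → row (5,3) (5,3) (5,-3) (5,-3)
{g/Stay/N/H, g/Stay/N/T, g/Stay/W/H, g/Stay/W/T, g/In/N/H, g/In/N/T, g/In/W/H, g/In/W/T} → row (3,-2) (3,-2) (3,-2) (3,-2)
That's 8 distinct rows out of 24 strategies.

8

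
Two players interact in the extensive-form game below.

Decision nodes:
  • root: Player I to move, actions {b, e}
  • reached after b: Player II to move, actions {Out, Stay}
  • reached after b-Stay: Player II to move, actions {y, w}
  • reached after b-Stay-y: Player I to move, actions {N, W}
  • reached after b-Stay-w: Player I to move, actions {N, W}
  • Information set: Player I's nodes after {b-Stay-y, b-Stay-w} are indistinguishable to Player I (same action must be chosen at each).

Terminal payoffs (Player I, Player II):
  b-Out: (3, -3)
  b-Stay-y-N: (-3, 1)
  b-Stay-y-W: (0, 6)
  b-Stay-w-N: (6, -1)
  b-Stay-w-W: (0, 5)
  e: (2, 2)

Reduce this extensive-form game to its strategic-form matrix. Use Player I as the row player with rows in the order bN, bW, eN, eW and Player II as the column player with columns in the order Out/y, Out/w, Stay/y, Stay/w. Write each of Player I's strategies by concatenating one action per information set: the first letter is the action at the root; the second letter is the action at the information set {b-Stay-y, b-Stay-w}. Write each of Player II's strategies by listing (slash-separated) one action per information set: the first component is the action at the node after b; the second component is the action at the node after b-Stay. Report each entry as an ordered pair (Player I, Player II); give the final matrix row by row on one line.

        Out/y    Out/w   Stay/y   Stay/w
  bN   (3,-3)   (3,-3)   (-3,1)   (6,-1)
  bW   (3,-3)   (3,-3)    (0,6)    (0,5)
  eN    (2,2)    (2,2)    (2,2)    (2,2)
  eW    (2,2)    (2,2)    (2,2)    (2,2)

bN: (3,-3) (3,-3) (-3,1) (6,-1) | bW: (3,-3) (3,-3) (0,6) (0,5) | eN: (2,2) (2,2) (2,2) (2,2) | eW: (2,2) (2,2) (2,2) (2,2)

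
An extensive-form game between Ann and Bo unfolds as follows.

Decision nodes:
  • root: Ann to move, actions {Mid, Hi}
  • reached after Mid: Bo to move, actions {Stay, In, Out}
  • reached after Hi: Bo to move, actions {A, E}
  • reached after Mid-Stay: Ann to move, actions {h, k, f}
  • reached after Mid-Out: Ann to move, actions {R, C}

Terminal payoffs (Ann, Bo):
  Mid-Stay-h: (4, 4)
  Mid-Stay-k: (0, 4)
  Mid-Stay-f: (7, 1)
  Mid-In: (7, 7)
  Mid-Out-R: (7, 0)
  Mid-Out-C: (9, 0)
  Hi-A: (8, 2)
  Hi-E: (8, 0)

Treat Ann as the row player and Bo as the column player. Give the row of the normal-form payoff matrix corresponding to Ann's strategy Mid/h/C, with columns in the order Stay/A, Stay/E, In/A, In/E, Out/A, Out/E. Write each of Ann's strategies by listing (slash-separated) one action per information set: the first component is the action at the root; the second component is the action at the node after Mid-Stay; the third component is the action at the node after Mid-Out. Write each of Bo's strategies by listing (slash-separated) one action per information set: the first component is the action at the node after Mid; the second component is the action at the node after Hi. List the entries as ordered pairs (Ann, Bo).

vs Stay/A: Ann plays Mid → Bo plays Stay at [Mid] → Ann plays h at [Mid-Stay] → (4, 4)
vs Stay/E: Ann plays Mid → Bo plays Stay at [Mid] → Ann plays h at [Mid-Stay] → (4, 4)
vs In/A: Ann plays Mid → Bo plays In at [Mid] → (7, 7)
vs In/E: Ann plays Mid → Bo plays In at [Mid] → (7, 7)
vs Out/A: Ann plays Mid → Bo plays Out at [Mid] → Ann plays C at [Mid-Out] → (9, 0)
vs Out/E: Ann plays Mid → Bo plays Out at [Mid] → Ann plays C at [Mid-Out] → (9, 0)

(4,4) (4,4) (7,7) (7,7) (9,0) (9,0)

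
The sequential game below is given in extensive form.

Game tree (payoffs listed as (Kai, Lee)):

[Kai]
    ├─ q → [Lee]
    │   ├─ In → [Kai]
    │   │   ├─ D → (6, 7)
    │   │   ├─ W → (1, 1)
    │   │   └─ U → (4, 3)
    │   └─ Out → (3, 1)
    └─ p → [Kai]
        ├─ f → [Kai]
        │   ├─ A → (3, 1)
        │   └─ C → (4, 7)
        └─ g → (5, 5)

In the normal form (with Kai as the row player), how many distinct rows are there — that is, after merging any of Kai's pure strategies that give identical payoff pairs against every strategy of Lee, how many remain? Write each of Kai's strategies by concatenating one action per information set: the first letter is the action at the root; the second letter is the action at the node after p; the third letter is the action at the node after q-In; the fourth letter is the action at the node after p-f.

6

Kai has 24 pure strategies: qfDA, qfDC, qfWA, qfWC, qfUA, qfUC, qgDA, qgDC, qgWA, qgWC, qgUA, qgUC, pfDA, pfDC, pfWA, pfWC, pfUA, pfUC, pgDA, pgDC, pgWA, pgWC, pgUA, pgUC. Columns: In, Out.
{qfDA, qfDC, qgDA, qgDC} → row (6,7) (3,1)
{qfWA, qfWC, qgWA, qgWC} → row (1,1) (3,1)
{qfUA, qfUC, qgUA, qgUC} → row (4,3) (3,1)
{pfDA, pfWA, pfUA} → row (3,1) (3,1)
{pfDC, pfWC, pfUC} → row (4,7) (4,7)
{pgDA, pgDC, pgWA, pgWC, pgUA, pgUC} → row (5,5) (5,5)
That's 6 distinct rows out of 24 strategies.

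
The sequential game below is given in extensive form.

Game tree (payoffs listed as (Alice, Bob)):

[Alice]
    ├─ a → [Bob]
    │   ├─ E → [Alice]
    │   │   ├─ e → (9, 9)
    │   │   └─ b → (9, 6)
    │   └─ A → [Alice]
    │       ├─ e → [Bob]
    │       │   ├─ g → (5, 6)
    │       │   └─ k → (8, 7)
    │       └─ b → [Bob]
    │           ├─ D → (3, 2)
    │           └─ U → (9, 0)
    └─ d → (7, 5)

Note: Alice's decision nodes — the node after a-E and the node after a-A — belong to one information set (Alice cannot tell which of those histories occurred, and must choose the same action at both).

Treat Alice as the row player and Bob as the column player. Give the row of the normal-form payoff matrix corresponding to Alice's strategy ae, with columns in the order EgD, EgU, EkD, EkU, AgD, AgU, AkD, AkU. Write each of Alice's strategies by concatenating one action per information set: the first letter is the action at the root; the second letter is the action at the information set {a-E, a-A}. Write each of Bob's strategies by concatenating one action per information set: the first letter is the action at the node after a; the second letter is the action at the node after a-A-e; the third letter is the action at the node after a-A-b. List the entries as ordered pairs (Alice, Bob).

vs EgD: Alice plays a → Bob plays E at [a] → Alice plays e at [a-E] → (9, 9)
vs EgU: Alice plays a → Bob plays E at [a] → Alice plays e at [a-E] → (9, 9)
vs EkD: Alice plays a → Bob plays E at [a] → Alice plays e at [a-E] → (9, 9)
vs EkU: Alice plays a → Bob plays E at [a] → Alice plays e at [a-E] → (9, 9)
vs AgD: Alice plays a → Bob plays A at [a] → Alice plays e at [a-A] → Bob plays g at [a-A-e] → (5, 6)
vs AgU: Alice plays a → Bob plays A at [a] → Alice plays e at [a-A] → Bob plays g at [a-A-e] → (5, 6)
vs AkD: Alice plays a → Bob plays A at [a] → Alice plays e at [a-A] → Bob plays k at [a-A-e] → (8, 7)
vs AkU: Alice plays a → Bob plays A at [a] → Alice plays e at [a-A] → Bob plays k at [a-A-e] → (8, 7)

(9,9) (9,9) (9,9) (9,9) (5,6) (5,6) (8,7) (8,7)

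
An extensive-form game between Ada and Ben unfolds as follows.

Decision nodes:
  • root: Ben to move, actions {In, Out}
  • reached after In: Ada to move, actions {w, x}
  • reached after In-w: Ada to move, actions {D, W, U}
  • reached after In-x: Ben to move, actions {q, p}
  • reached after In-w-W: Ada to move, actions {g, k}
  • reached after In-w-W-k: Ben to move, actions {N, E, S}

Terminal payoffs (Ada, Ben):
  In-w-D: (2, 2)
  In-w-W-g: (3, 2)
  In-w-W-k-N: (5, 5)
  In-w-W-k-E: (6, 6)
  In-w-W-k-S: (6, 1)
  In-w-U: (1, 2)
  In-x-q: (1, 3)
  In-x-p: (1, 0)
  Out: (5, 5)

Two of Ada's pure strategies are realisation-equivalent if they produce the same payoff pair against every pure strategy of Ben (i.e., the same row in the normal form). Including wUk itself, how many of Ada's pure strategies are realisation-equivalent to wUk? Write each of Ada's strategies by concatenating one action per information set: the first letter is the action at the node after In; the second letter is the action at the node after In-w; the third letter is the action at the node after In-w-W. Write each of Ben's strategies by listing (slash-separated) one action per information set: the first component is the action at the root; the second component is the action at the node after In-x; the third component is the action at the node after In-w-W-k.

2

Row for wUk (columns In/q/N, In/q/E, In/q/S, In/p/N, In/p/E, In/p/S, Out/q/N, Out/q/E, Out/q/S, Out/p/N, Out/p/E, Out/p/S): (1,2) (1,2) (1,2) (1,2) (1,2) (1,2) (5,5) (5,5) (5,5) (5,5) (5,5) (5,5).
Under wUk, Ada's choice at the node after In-w-W can never be reached regardless of what Ben does, so varying those choices leaves every outcome unchanged.
Holding the reachable choices fixed and varying the unreachable one freely already gives 2 equivalent strategies.
No other strategy reproduces this row, so those 2 are the full class: wUg, wUk.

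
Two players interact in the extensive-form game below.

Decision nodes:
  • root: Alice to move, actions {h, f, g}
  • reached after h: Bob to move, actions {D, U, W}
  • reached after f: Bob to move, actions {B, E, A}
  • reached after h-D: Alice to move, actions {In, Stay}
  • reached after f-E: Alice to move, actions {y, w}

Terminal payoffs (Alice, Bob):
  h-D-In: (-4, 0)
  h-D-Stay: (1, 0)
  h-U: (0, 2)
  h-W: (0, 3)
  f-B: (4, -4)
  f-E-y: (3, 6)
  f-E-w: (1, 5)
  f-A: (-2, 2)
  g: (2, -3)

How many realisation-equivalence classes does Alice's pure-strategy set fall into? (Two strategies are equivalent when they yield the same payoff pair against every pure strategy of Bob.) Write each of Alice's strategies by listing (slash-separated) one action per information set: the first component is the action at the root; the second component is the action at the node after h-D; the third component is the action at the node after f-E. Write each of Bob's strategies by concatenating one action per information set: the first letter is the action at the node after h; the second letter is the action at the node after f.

Alice has 12 pure strategies: h/In/y, h/In/w, h/Stay/y, h/Stay/w, f/In/y, f/In/w, f/Stay/y, f/Stay/w, g/In/y, g/In/w, g/Stay/y, g/Stay/w. Columns: DB, DE, DA, UB, UE, UA, WB, WE, WA.
{h/In/y, h/In/w} → row (-4,0) (-4,0) (-4,0) (0,2) (0,2) (0,2) (0,3) (0,3) (0,3)
{h/Stay/y, h/Stay/w} → row (1,0) (1,0) (1,0) (0,2) (0,2) (0,2) (0,3) (0,3) (0,3)
{f/In/y, f/Stay/y} → row (4,-4) (3,6) (-2,2) (4,-4) (3,6) (-2,2) (4,-4) (3,6) (-2,2)
{f/In/w, f/Stay/w} → row (4,-4) (1,5) (-2,2) (4,-4) (1,5) (-2,2) (4,-4) (1,5) (-2,2)
{g/In/y, g/In/w, g/Stay/y, g/Stay/w} → row (2,-3) (2,-3) (2,-3) (2,-3) (2,-3) (2,-3) (2,-3) (2,-3) (2,-3)
That's 5 distinct rows out of 12 strategies.

5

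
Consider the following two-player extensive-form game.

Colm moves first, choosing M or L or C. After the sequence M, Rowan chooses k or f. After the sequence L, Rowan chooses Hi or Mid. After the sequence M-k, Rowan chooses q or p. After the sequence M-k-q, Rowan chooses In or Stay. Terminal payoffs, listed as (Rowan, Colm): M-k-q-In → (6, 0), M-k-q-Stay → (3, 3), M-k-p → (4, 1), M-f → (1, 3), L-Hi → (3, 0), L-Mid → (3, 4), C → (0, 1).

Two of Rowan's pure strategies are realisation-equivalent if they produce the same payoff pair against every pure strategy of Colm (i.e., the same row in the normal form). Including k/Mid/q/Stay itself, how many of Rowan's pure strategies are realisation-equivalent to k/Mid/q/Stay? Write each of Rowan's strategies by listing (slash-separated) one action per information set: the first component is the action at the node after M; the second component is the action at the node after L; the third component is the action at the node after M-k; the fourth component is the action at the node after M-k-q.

1

Row for k/Mid/q/Stay (columns M, L, C): (3,3) (3,4) (0,1).
Every one of Rowan's information sets is on the play path for some reply by Colm when Rowan follows k/Mid/q/Stay.
Changing the action at any of them therefore changes at least one column, so only k/Mid/q/Stay itself gives this row.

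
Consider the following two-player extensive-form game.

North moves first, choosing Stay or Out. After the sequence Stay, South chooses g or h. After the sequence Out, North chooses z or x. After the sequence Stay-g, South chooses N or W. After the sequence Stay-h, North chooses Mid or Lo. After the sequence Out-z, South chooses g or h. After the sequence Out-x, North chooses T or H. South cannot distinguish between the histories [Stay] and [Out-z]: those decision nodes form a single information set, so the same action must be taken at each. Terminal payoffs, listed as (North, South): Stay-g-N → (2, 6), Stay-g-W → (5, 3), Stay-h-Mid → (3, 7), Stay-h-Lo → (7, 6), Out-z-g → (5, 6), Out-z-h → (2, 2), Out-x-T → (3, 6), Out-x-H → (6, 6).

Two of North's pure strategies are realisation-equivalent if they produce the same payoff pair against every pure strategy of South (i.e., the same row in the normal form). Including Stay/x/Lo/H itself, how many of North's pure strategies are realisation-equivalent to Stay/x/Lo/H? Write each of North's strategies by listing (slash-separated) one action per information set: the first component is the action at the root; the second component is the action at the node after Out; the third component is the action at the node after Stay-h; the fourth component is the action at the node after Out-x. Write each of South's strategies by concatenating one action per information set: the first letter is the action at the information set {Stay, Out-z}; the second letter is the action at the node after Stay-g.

4

Row for Stay/x/Lo/H (columns gN, gW, hN, hW): (2,6) (5,3) (7,6) (7,6).
Under Stay/x/Lo/H, North's choice at the node after Out and at the node after Out-x can never be reached regardless of what South does, so varying those choices leaves every outcome unchanged.
Holding the reachable choices fixed and varying the unreachable ones freely already gives 2 × 2 = 4 equivalent strategies.
No other strategy reproduces this row, so those 4 are the full class: Stay/z/Lo/T, Stay/z/Lo/H, Stay/x/Lo/T, Stay/x/Lo/H.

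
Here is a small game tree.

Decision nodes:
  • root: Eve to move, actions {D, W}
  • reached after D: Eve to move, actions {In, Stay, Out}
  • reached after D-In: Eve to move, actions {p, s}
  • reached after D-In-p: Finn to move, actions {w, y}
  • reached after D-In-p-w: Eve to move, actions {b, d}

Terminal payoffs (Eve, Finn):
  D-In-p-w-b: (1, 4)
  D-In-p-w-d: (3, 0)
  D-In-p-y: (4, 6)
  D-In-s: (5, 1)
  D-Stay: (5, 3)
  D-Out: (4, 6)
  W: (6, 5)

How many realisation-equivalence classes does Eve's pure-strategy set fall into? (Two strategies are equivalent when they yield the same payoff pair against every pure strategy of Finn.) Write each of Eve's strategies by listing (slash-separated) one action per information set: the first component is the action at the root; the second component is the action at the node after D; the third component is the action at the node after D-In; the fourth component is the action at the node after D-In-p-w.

6

Eve has 24 pure strategies: D/In/p/b, D/In/p/d, D/In/s/b, D/In/s/d, D/Stay/p/b, D/Stay/p/d, D/Stay/s/b, D/Stay/s/d, D/Out/p/b, D/Out/p/d, D/Out/s/b, D/Out/s/d, W/In/p/b, W/In/p/d, W/In/s/b, W/In/s/d, W/Stay/p/b, W/Stay/p/d, W/Stay/s/b, W/Stay/s/d, W/Out/p/b, W/Out/p/d, W/Out/s/b, W/Out/s/d. Columns: w, y.
{D/In/p/b} → row (1,4) (4,6)
{D/In/p/d} → row (3,0) (4,6)
{D/In/s/b, D/In/s/d} → row (5,1) (5,1)
{D/Stay/p/b, D/Stay/p/d, D/Stay/s/b, D/Stay/s/d} → row (5,3) (5,3)
{D/Out/p/b, D/Out/p/d, D/Out/s/b, D/Out/s/d} → row (4,6) (4,6)
{W/In/p/b, W/In/p/d, W/In/s/b, W/In/s/d, W/Stay/p/b, W/Stay/p/d, W/Stay/s/b, W/Stay/s/d, W/Out/p/b, W/Out/p/d, W/Out/s/b, W/Out/s/d} → row (6,5) (6,5)
That's 6 distinct rows out of 24 strategies.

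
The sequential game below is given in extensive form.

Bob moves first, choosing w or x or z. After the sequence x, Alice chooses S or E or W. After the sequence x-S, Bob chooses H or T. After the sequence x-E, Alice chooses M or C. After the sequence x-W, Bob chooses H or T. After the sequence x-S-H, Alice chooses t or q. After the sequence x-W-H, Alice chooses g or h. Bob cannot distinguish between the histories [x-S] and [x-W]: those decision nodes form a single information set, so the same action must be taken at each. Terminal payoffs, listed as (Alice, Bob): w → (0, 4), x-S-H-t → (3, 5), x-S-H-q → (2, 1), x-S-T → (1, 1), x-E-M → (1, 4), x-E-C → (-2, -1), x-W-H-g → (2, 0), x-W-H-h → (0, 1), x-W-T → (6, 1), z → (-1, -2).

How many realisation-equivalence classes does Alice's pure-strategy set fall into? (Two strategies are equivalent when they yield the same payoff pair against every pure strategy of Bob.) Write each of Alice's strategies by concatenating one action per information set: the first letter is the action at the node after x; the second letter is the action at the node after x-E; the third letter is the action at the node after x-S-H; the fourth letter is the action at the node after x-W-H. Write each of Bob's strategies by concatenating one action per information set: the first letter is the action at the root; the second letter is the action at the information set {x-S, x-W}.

6

Alice has 24 pure strategies: SMtg, SMth, SMqg, SMqh, SCtg, SCth, SCqg, SCqh, EMtg, EMth, EMqg, EMqh, ECtg, ECth, ECqg, ECqh, WMtg, WMth, WMqg, WMqh, WCtg, WCth, WCqg, WCqh. Columns: wH, wT, xH, xT, zH, zT.
{SMtg, SMth, SCtg, SCth} → row (0,4) (0,4) (3,5) (1,1) (-1,-2) (-1,-2)
{SMqg, SMqh, SCqg, SCqh} → row (0,4) (0,4) (2,1) (1,1) (-1,-2) (-1,-2)
{EMtg, EMth, EMqg, EMqh} → row (0,4) (0,4) (1,4) (1,4) (-1,-2) (-1,-2)
{ECtg, ECth, ECqg, ECqh} → row (0,4) (0,4) (-2,-1) (-2,-1) (-1,-2) (-1,-2)
{WMtg, WMqg, WCtg, WCqg} → row (0,4) (0,4) (2,0) (6,1) (-1,-2) (-1,-2)
{WMth, WMqh, WCth, WCqh} → row (0,4) (0,4) (0,1) (6,1) (-1,-2) (-1,-2)
That's 6 distinct rows out of 24 strategies.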